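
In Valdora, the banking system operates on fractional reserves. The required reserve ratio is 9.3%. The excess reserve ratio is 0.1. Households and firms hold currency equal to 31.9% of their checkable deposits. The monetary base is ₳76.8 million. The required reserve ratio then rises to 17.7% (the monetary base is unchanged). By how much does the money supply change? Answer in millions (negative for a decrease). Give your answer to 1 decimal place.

Initially m₁ = (1 + 0.319) / (0.093 + 0.1 + 0.319) ≈ 2.5762, so M₁ = 2.5762 × 76.8 ≈ 197.8522 million.
After the change m₂ = (1 + 0.319) / (0.177 + 0.1 + 0.319) ≈ 2.2131, so M₂ = 2.2131 × 76.8 ≈ 169.9661 million.
ΔM = M₂ − M₁ = 169.9661 − 197.8522 = -27.8861 million.

-27.9 million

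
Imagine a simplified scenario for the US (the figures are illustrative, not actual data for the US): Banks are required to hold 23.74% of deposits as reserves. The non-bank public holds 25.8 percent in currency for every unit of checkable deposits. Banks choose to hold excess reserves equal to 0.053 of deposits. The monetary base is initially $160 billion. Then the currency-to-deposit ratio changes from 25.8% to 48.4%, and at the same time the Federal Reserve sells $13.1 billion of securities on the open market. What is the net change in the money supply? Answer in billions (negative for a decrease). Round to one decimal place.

Before: m₁ = (1 + 0.258) / (0.2374 + 0.053 + 0.258) ≈ 2.29395, MB₁ = 160, so M₁ = 2.29395 × 160 = 367.032 billion.
After: m₂ = (1 + 0.484) / (0.2374 + 0.053 + 0.484) ≈ 1.91632, MB₂ = 160 − 13.1 = 146.9, so M₂ = 1.91632 × 146.9 ≈ 281.5074 billion.
ΔM = M₂ − M₁ = 281.5074 − 367.032 = -85.5246 billion.

-85.5 billion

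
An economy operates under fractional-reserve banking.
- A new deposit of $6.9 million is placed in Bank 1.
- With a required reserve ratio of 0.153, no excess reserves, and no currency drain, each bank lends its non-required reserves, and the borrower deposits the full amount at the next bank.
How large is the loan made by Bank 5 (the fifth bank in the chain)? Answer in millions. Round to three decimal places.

$3.008 million

Each bank lends a fraction (1 − rr) = 0.8470 of the deposit it receives, so Bank 5 receives 6.9·0.8470^4 and lends 6.9·0.8470^5 ≈ 3.0079 million.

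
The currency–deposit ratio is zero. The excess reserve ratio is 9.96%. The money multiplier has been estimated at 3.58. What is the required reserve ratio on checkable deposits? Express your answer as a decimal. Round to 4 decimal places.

0.1797

Using m = 3.58. Since m = (1 + c)/(c + rr + e), the denominator satisfies c + rr + e = (1 + c)/m = (1 + 0) / 3.58 ≈ 0.279330.
With c = 0 and e = 0.0996, the required reserve ratio on checkable deposits is 0.279330 − 0 − 0.0996 = 0.17973.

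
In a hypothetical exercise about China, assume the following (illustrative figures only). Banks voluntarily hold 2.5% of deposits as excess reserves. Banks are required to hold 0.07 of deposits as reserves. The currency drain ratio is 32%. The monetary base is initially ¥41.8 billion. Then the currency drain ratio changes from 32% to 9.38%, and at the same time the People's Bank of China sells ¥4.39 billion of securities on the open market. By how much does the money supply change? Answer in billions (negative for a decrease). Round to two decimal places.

¥83.78 billion

Before: m₁ = (1 + 0.32) / (0.07 + 0.025 + 0.32) ≈ 3.18072, MB₁ = 41.8, so M₁ = 3.18072 × 41.8 ≈ 132.9541 billion.
After: m₂ = (1 + 0.0938) / (0.07 + 0.025 + 0.0938) ≈ 5.79343, MB₂ = 41.8 − 4.39 = 37.41, so M₂ = 5.79343 × 37.41 ≈ 216.7322 billion.
ΔM = M₂ − M₁ = 216.7322 − 132.9541 = 83.7781 billion.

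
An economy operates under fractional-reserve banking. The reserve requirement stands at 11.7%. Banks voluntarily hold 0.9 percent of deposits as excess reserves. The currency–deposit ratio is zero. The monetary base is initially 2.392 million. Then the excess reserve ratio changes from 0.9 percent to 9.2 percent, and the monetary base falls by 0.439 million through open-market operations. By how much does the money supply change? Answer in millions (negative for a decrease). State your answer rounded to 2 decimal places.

-9.64 million

Before: m₁ = 1 / (0.117 + 0.009) ≈ 7.9365, MB₁ = 2.392, so M₁ = 7.9365 × 2.392 ≈ 18.9841 million.
After: m₂ = 1 / (0.117 + 0.092) ≈ 4.7847, MB₂ = 2.392 − 0.439 = 1.953, so M₂ = 4.7847 × 1.953 ≈ 9.3445 million.
ΔM = M₂ − M₁ = 9.3445 − 18.9841 = -9.6396 million.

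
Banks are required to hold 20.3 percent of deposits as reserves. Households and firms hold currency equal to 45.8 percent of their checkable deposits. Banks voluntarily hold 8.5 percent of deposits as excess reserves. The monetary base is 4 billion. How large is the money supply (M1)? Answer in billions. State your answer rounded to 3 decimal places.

7.818 billion

The money multiplier is m = (1 + c) / (rr + e + c) = (1 + 0.458) / (0.203 + 0.085 + 0.458) ≈ 1.95442.
So M = m × MB = 1.95442 × 4 ≈ 7.8177 billion.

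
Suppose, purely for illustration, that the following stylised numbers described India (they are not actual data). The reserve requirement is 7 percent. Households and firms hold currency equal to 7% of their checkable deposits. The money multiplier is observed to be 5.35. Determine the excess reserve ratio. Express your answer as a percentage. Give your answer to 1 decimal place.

Using m = 5.35. Since m = (1 + c)/(c + rr + e), the denominator satisfies c + rr + e = (1 + c)/m = (1 + 0.07) / 5.35 = 0.200000.
With c = 0.07 and rr = 0.07, the excess reserve ratio is 0.200000 − 0.07 − 0.07 = 0.06.

6.0%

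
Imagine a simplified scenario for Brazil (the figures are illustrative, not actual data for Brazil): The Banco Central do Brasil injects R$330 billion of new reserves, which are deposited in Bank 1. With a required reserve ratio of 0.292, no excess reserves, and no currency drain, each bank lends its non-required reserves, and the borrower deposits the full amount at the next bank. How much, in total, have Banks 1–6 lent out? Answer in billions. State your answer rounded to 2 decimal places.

Bank i lends (1 − rr)^i of the original deposit: Bank 1 lends 330·0.7080 = 233.6400, Bank 2 lends 330·0.7080² ≈ 165.4171, and so on.
Summing a geometric series: total = 330·[0.7080·(1 − 0.7080^6) / (1 − 0.7080)] ≈ 699.3594 billion.

R$699.36 billion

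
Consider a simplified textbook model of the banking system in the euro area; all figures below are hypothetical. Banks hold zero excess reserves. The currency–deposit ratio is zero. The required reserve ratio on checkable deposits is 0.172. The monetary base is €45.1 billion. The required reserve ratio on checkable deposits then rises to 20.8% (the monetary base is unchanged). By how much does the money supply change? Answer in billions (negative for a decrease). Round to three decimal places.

Initially m₁ = 1 / (0.172) ≈ 5.813953, so M₁ = 5.813953 × 45.1 ≈ 262.2093 billion.
After the change m₂ = 1 / (0.208) ≈ 4.807692, so M₂ = 4.807692 × 45.1 ≈ 216.8269 billion.
ΔM = M₂ − M₁ = 216.8269 − 262.2093 = -45.3824 billion.

-45.382 billion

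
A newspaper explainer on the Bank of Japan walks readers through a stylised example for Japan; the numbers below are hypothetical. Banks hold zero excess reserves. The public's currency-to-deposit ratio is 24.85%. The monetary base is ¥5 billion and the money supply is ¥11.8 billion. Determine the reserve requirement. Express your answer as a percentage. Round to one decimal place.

Using m = M/MB = 11.8/5 = 2.360000. Since m = (1 + c)/(c + rr + e), the denominator satisfies c + rr + e = (1 + c)/m = (1 + 0.2485) / 2.360000 ≈ 0.529025.
With c = 0.2485 and e = 0, the reserve requirement is 0.529025 − 0.2485 − 0 = 0.280525.

28.1%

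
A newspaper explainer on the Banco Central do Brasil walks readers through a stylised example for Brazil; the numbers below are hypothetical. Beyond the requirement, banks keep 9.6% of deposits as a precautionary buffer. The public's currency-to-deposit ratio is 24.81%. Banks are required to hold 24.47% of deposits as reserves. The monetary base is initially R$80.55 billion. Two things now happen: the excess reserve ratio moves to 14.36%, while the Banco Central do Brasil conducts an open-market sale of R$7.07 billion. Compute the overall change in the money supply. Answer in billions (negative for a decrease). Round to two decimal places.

Before: m₁ = (1 + 0.2481) / (0.2447 + 0.096 + 0.2481) ≈ 2.11974, MB₁ = 80.55, so M₁ = 2.11974 × 80.55 ≈ 170.7451 billion.
After: m₂ = (1 + 0.2481) / (0.2447 + 0.1436 + 0.2481) ≈ 1.96119, MB₂ = 80.55 − 7.07 = 73.48, so M₂ = 1.96119 × 73.48 ≈ 144.1082 billion.
ΔM = M₂ − M₁ = 144.1082 − 170.7451 = -26.6369 billion.

-26.64 billion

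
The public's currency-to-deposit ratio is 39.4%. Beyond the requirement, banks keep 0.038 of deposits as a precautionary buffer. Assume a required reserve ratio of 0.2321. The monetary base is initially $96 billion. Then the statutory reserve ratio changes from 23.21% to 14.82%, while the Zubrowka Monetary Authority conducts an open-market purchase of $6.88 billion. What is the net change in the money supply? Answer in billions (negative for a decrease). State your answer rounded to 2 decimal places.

$45.67 billion

Before: m₁ = (1 + 0.394) / (0.2321 + 0.038 + 0.394) ≈ 2.099081, MB₁ = 96, so M₁ = 2.099081 × 96 ≈ 201.5118 billion.
After: m₂ = (1 + 0.394) / (0.1482 + 0.038 + 0.394) ≈ 2.402620, MB₂ = 96 + 6.88 = 102.88, so M₂ = 2.402620 × 102.88 ≈ 247.1815 billion.
ΔM = M₂ − M₁ = 247.1815 − 201.5118 = 45.6697 billion.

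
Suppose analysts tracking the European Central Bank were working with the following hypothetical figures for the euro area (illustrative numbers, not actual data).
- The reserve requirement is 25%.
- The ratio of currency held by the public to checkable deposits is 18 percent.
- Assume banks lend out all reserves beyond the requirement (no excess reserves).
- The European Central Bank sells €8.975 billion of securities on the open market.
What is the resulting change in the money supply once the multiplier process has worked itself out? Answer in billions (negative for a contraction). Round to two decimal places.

-24.63 billion

The money multiplier is m = (1 + c) / (rr + c) = (1 + 0.18) / (0.25 + 0.18) ≈ 2.7442.
The sale removes 8.975 billion of base, so ΔM = m × ΔMB = 2.7442 × (−8.975) ≈ -24.6292 billion.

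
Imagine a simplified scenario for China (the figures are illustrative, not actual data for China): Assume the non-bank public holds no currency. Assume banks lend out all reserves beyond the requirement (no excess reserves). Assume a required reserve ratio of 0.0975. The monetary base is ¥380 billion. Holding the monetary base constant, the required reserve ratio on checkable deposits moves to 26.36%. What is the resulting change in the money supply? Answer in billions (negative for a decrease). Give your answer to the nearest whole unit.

-2456 billion

Initially m₁ = 1 / (0.0975) ≈ 10.2564, so M₁ = 10.2564 × 380 = 3897.432 billion.
After the change m₂ = 1 / (0.2636) ≈ 3.7936, so M₂ = 3.7936 × 380 = 1441.568 billion.
ΔM = M₂ − M₁ = 1441.568 − 3897.432 = -2455.864 billion.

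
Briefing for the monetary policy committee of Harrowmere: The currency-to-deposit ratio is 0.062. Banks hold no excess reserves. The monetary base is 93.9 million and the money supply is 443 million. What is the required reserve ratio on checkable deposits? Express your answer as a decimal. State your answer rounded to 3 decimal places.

0.163

Using m = M/MB = 443/93.9 ≈ 4.717785. Since m = (1 + c)/(c + rr + e), the denominator satisfies c + rr + e = (1 + c)/m = (1 + 0.062) / 4.717785 ≈ 0.225106.
With c = 0.062 and e = 0, the required reserve ratio on checkable deposits is 0.225106 − 0.062 − 0 = 0.163106.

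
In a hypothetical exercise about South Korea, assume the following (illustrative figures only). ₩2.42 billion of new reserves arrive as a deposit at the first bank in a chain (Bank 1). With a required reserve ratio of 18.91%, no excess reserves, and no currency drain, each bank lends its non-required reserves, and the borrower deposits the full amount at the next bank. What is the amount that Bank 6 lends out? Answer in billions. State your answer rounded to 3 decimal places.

Each bank lends a fraction (1 − rr) = 0.8109 of the deposit it receives, so Bank 6 receives 2.42·0.8109^5 and lends 2.42·0.8109^6 ≈ 0.6880 billion.

₩0.688 billion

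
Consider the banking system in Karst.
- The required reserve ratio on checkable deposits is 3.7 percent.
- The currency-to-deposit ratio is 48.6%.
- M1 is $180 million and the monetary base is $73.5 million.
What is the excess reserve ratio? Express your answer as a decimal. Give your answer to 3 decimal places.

0.084

Using m = M/MB = 180/73.5 ≈ 2.448980. Since m = (1 + c)/(c + rr + e), the denominator satisfies c + rr + e = (1 + c)/m = (1 + 0.486) / 2.448980 ≈ 0.606783.
With c = 0.486 and rr = 0.037, the excess reserve ratio is 0.606783 − 0.486 − 0.037 = 0.083783.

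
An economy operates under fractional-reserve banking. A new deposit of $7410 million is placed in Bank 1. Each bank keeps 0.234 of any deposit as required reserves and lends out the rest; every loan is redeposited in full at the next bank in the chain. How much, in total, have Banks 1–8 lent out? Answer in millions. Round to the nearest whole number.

$21382 million

Bank i lends (1 − rr)^i of the original deposit: Bank 1 lends 7410·0.7660 = 5676.0600, Bank 2 lends 7410·0.7660² ≈ 4347.8620, and so on.
Summing a geometric series: total = 7410·[0.7660·(1 − 0.7660^8) / (1 − 0.7660)] ≈ 21381.5116 million.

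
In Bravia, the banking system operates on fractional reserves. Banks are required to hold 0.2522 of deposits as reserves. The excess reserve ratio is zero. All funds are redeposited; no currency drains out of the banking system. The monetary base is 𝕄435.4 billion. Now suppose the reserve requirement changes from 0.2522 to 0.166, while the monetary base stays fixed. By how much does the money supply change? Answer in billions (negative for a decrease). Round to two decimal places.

Initially m₁ = 1 / (0.2522) ≈ 3.965107, so M₁ = 3.965107 × 435.4 ≈ 1726.4076 billion.
After the change m₂ = 1 / (0.166) ≈ 6.024096, so M₂ = 6.024096 × 435.4 ≈ 2622.8914 billion.
ΔM = M₂ − M₁ = 2622.8914 − 1726.4076 = 896.4838 billion.

𝕄896.48 billion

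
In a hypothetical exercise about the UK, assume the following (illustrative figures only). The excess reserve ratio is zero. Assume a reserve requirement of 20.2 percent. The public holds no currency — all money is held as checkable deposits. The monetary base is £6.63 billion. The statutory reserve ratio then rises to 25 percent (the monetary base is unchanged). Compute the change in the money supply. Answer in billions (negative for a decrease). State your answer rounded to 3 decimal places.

-6.302 billion

Initially m₁ = 1 / (0.202) ≈ 4.95050, so M₁ = 4.95050 × 6.63 ≈ 32.8218 billion.
After the change m₂ = 1 / (0.25) = 4, so M₂ = 4 × 6.63 = 26.52 billion.
ΔM = M₂ − M₁ = 26.52 − 32.8218 = -6.3018 billion.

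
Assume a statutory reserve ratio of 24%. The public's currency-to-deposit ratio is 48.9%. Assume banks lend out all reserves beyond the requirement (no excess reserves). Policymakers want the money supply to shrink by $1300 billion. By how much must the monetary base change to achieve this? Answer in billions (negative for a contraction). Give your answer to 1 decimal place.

-636.5 billion

The money multiplier is m = (1 + c) / (rr + c) = (1 + 0.489) / (0.24 + 0.489) ≈ 2.042524.
ΔMB = ΔM / m = (−1300) / 2.042524 ≈ -636.4674 billion.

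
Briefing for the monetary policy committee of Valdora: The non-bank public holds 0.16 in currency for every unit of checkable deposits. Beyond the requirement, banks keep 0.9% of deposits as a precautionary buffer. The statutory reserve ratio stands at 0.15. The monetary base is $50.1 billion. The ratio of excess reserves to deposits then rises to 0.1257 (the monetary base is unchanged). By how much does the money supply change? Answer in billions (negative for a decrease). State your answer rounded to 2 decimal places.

Initially m₁ = (1 + 0.16) / (0.15 + 0.009 + 0.16) ≈ 3.63636, so M₁ = 3.63636 × 50.1 ≈ 182.1816 billion.
After the change m₂ = (1 + 0.16) / (0.15 + 0.1257 + 0.16) ≈ 2.66238, so M₂ = 2.66238 × 50.1 ≈ 133.3852 billion.
ΔM = M₂ − M₁ = 133.3852 − 182.1816 = -48.7964 billion.

-48.80 billion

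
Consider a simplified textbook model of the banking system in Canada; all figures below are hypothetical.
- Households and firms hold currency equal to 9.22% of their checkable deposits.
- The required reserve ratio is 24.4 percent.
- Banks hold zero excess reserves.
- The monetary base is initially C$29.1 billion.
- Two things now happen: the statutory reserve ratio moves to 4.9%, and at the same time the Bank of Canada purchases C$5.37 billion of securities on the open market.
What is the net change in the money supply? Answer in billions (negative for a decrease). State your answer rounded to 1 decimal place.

Before: m₁ = (1 + 0.0922) / (0.244 + 0.0922) ≈ 3.2487, MB₁ = 29.1, so M₁ = 3.2487 × 29.1 ≈ 94.5372 billion.
After: m₂ = (1 + 0.0922) / (0.049 + 0.0922) ≈ 7.7351, MB₂ = 29.1 + 5.37 = 34.47, so M₂ = 7.7351 × 34.47 ≈ 266.6289 billion.
ΔM = M₂ − M₁ = 266.6289 − 94.5372 = 172.0917 billion.

C$172.1 billion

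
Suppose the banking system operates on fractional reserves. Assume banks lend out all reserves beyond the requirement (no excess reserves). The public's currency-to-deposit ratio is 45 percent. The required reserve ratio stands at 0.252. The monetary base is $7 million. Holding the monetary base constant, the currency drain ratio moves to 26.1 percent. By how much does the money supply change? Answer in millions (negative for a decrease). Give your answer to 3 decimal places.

Initially m₁ = (1 + 0.45) / (0.252 + 0.45) ≈ 2.06553, so M₁ = 2.06553 × 7 ≈ 14.4587 million.
After the change m₂ = (1 + 0.261) / (0.252 + 0.261) ≈ 2.45809, so M₂ = 2.45809 × 7 ≈ 17.2066 million.
ΔM = M₂ − M₁ = 17.2066 − 14.4587 = 2.7479 million.

$2.748 million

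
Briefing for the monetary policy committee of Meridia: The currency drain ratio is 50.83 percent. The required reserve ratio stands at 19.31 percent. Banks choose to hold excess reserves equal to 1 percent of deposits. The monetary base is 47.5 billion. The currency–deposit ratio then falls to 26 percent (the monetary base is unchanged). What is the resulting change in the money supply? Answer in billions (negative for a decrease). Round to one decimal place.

28.5 billion

Initially m₁ = (1 + 0.5083) / (0.1931 + 0.01 + 0.5083) ≈ 2.1202, so M₁ = 2.1202 × 47.5 = 100.7095 billion.
After the change m₂ = (1 + 0.26) / (0.1931 + 0.01 + 0.26) ≈ 2.7208, so M₂ = 2.7208 × 47.5 = 129.238 billion.
ΔM = M₂ − M₁ = 129.238 − 100.7095 = 28.5285 billion.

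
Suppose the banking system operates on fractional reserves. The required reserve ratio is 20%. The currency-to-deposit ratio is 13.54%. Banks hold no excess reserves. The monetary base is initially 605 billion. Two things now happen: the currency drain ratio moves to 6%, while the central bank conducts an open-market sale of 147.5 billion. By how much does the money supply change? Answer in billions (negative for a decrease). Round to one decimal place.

Before: m₁ = (1 + 0.1354) / (0.2 + 0.1354) ≈ 3.38521, MB₁ = 605, so M₁ = 3.38521 × 605 ≈ 2048.052 billion.
After: m₂ = (1 + 0.06) / (0.2 + 0.06) ≈ 4.07692, MB₂ = 605 − 147.5 = 457.5, so M₂ = 4.07692 × 457.5 = 1865.1909 billion.
ΔM = M₂ − M₁ = 1865.1909 − 2048.052 = -182.8611 billion.

-182.9 billion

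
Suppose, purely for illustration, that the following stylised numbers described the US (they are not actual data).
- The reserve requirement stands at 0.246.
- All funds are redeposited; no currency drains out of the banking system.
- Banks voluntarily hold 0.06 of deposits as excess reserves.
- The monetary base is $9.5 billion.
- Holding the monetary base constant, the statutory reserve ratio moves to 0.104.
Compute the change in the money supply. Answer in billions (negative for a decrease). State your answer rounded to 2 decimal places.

$26.88 billion

Initially m₁ = 1 / (0.246 + 0.06) ≈ 3.2680, so M₁ = 3.2680 × 9.5 = 31.046 billion.
After the change m₂ = 1 / (0.104 + 0.06) ≈ 6.0976, so M₂ = 6.0976 × 9.5 = 57.9272 billion.
ΔM = M₂ − M₁ = 57.9272 − 31.046 = 26.8812 billion.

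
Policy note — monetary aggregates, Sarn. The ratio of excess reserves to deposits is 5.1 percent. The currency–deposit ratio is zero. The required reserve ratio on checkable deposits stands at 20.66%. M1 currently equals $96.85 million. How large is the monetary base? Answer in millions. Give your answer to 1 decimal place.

The money multiplier is m = 1 / (rr + e) = 1 / (0.2066 + 0.051) ≈ 3.8820.
MB = M / m = 96.85 / 3.8820 ≈ 24.9485 million.

$24.9 million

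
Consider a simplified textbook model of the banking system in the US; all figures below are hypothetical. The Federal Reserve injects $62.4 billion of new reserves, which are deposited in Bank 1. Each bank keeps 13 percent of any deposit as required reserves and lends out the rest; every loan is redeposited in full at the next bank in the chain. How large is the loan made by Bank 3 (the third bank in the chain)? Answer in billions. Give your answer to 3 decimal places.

$41.091 billion

Each bank lends a fraction (1 − rr) = 0.8700 of the deposit it receives, so Bank 3 receives 62.4·0.8700^2 and lends 62.4·0.8700^3 ≈ 41.0906 billion.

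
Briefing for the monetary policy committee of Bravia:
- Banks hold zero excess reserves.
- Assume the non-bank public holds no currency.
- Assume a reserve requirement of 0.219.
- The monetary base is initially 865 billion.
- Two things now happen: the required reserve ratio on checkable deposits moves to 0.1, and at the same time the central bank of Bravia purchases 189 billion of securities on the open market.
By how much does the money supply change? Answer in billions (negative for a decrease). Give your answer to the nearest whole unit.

Before: m₁ = 1 / (0.219) ≈ 4.56621, MB₁ = 865, so M₁ = 4.56621 × 865 ≈ 3949.7716 billion.
After: m₂ = 1 / (0.1) = 10, MB₂ = 865 + 189 = 1054, so M₂ = 10 × 1054 = 10540 billion.
ΔM = M₂ − M₁ = 10540 − 3949.7716 = 6590.2284 billion.

6590 billion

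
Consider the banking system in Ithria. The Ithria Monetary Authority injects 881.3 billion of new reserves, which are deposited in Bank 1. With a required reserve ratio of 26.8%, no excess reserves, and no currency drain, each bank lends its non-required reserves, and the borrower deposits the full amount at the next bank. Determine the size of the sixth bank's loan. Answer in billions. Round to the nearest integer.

Each bank lends a fraction (1 − rr) = 0.7320 of the deposit it receives, so Bank 6 receives 881.3·0.7320^5 and lends 881.3·0.7320^6 ≈ 135.5783 billion.

136 billion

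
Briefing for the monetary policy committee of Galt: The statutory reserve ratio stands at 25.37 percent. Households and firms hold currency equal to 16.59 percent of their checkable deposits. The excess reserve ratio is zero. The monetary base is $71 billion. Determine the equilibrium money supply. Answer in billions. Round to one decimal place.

$197.3 billion

The money multiplier is m = (1 + c) / (rr + c) = (1 + 0.1659) / (0.2537 + 0.1659) ≈ 2.7786.
So M = m × MB = 2.7786 × 71 = 197.2806 billion.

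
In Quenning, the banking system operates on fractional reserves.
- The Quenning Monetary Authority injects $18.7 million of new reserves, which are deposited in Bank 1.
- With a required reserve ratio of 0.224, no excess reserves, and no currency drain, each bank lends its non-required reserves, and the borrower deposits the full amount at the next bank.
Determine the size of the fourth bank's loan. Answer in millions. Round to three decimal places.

$6.781 million

Each bank lends a fraction (1 − rr) = 0.7760 of the deposit it receives, so Bank 4 receives 18.7·0.7760^3 and lends 18.7·0.7760^4 ≈ 6.7809 million.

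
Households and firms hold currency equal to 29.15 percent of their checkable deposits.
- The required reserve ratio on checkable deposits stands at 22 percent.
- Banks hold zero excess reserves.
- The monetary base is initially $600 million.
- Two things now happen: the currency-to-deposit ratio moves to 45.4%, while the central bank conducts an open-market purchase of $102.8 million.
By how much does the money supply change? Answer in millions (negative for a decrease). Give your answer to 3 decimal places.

$1.173 million

Before: m₁ = (1 + 0.2915) / (0.22 + 0.2915) ≈ 2.5249267, MB₁ = 600, so M₁ = 2.5249267 × 600 ≈ 1514.956 million.
After: m₂ = (1 + 0.454) / (0.22 + 0.454) ≈ 2.1572700, MB₂ = 600 + 102.8 = 702.8, so M₂ = 2.1572700 × 702.8 ≈ 1516.1294 million.
ΔM = M₂ − M₁ = 1516.1294 − 1514.956 = 1.1734 million.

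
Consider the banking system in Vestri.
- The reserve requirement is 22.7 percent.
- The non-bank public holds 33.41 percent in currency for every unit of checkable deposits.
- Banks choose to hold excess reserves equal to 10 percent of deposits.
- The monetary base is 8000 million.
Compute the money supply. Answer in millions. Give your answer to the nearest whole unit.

The money multiplier is m = (1 + c) / (rr + e + c) = (1 + 0.3341) / (0.227 + 0.1 + 0.3341) ≈ 2.01800.
So M = m × MB = 2.01800 × 8000 = 16144 million.

16144 million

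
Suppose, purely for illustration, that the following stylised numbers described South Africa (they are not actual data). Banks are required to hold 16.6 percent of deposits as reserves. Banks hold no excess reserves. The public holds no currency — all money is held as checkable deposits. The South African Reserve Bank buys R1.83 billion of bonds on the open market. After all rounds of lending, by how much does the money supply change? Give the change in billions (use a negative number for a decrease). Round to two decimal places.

The simple money multiplier is m = 1/rr = 1/0.166 ≈ 6.0241.
An open-market purchase increases the monetary base by 1.83 billion, so ΔM = m × ΔMB = 6.0241 × 1.83 ≈ 11.0241 billion.

R11.02 billion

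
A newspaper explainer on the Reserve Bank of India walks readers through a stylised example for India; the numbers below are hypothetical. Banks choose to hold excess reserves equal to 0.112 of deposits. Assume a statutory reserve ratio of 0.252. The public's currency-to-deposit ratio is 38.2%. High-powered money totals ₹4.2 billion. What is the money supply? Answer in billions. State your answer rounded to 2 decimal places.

The money multiplier is m = (1 + c) / (rr + e + c) = (1 + 0.382) / (0.252 + 0.112 + 0.382) ≈ 1.8525.
So M = m × MB = 1.8525 × 4.2 = 7.7805 billion.

₹7.78 billion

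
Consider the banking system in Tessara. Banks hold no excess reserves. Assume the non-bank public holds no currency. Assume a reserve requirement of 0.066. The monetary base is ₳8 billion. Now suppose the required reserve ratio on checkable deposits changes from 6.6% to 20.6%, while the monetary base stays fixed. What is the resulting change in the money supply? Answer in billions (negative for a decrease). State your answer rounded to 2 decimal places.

-82.38 billion

Initially m₁ = 1 / (0.066) ≈ 15.1515, so M₁ = 15.1515 × 8 = 121.212 billion.
After the change m₂ = 1 / (0.206) ≈ 4.8544, so M₂ = 4.8544 × 8 = 38.8352 billion.
ΔM = M₂ − M₁ = 38.8352 − 121.212 = -82.3768 billion.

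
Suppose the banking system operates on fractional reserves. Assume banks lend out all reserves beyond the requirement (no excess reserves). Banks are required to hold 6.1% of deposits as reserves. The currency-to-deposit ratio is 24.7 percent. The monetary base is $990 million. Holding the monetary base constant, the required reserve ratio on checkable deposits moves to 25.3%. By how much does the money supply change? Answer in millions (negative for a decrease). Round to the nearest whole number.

-1539 million

Initially m₁ = (1 + 0.247) / (0.061 + 0.247) ≈ 4.0487, so M₁ = 4.0487 × 990 = 4008.213 million.
After the change m₂ = (1 + 0.247) / (0.253 + 0.247) = 2.4940, so M₂ = 2.4940 × 990 = 2469.06 million.
ΔM = M₂ − M₁ = 2469.06 − 4008.213 = -1539.153 million.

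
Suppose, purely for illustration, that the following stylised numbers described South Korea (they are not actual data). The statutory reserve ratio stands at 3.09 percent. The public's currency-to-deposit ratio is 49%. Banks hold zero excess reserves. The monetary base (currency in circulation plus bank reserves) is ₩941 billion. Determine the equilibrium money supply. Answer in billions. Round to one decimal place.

₩2691.7 billion

The money multiplier is m = (1 + c) / (rr + c) = (1 + 0.49) / (0.0309 + 0.49) ≈ 2.86043.
So M = m × MB = 2.86043 × 941 ≈ 2691.6646 billion.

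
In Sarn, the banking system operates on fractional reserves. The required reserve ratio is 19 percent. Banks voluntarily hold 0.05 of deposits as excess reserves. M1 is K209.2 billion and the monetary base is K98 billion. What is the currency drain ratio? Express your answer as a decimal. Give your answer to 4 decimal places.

0.4298

Using m = M/MB = 209.2/98 ≈ 2.134694. From m = (1 + c)/(c + rr + e), rearranging gives 1 + c = m·(c + rr + e), so c·(1 − m) = m·(rr + e) − 1.
Hence c = [m·(rr + e) − 1]/(1 − m) = [2.134694 × (0.19 + 0.05) − 1] / (1 − 2.134694) ≈ 0.429784.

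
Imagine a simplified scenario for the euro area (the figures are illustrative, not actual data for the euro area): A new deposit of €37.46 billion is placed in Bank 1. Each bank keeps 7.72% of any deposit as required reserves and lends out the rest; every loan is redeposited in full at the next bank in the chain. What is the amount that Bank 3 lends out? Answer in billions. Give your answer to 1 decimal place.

Each bank lends a fraction (1 − rr) = 0.9228 of the deposit it receives, so Bank 3 receives 37.46·0.9228^2 and lends 37.46·0.9228^3 ≈ 29.4368 billion.

€29.4 billion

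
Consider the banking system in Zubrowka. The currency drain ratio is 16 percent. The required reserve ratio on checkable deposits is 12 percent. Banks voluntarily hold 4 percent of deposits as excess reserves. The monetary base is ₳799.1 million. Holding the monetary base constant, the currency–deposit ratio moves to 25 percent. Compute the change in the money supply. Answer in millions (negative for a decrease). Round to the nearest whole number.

Initially m₁ = (1 + 0.16) / (0.12 + 0.04 + 0.16) = 3.6250, so M₁ = 3.6250 × 799.1 = 2896.7375 million.
After the change m₂ = (1 + 0.25) / (0.12 + 0.04 + 0.25) ≈ 3.0488, so M₂ = 3.0488 × 799.1 ≈ 2436.2961 million.
ΔM = M₂ − M₁ = 2436.2961 − 2896.7375 = -460.4414 million.

-460 million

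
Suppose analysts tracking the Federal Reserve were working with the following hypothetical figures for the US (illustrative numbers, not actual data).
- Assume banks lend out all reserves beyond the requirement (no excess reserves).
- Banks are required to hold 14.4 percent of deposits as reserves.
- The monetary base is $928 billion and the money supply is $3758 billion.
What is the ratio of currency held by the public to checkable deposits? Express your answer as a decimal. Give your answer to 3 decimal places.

0.137

Using m = M/MB = 3758/928 ≈ 4.049569. From m = (1 + c)/(c + rr + e), rearranging gives 1 + c = m·(c + rr + e), so c·(1 − m) = m·(rr + e) − 1.
Hence c = [m·(rr + e) − 1]/(1 − m) = [4.049569 × (0.144 + 0) − 1] / (1 − 4.049569) ≈ 0.136695.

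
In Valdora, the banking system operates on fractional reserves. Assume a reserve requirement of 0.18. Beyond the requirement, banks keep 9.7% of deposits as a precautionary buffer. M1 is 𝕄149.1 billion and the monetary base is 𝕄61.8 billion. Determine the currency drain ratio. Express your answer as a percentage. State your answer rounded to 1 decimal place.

Using m = M/MB = 149.1/61.8 ≈ 2.412621. From m = (1 + c)/(c + rr + e), rearranging gives 1 + c = m·(c + rr + e), so c·(1 − m) = m·(rr + e) − 1.
Hence c = [m·(rr + e) − 1]/(1 − m) = [2.412621 × (0.18 + 0.097) − 1] / (1 − 2.412621) ≈ 0.234815.

23.5%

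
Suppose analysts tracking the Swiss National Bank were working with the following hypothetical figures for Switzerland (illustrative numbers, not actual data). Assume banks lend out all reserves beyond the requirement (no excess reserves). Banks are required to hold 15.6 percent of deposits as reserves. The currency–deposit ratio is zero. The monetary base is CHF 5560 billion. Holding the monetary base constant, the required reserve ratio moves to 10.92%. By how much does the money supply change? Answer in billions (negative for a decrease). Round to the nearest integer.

Initially m₁ = 1 / (0.156) ≈ 6.41026, so M₁ = 6.41026 × 5560 = 35641.0456 billion.
After the change m₂ = 1 / (0.1092) ≈ 9.15751, so M₂ = 9.15751 × 5560 = 50915.7556 billion.
ΔM = M₂ − M₁ = 50915.7556 − 35641.0456 = 15274.71 billion.

CHF 15275 billion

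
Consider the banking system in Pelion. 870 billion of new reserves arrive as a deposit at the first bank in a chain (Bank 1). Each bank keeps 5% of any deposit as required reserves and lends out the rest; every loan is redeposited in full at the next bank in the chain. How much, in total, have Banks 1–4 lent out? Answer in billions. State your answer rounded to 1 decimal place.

3066.2 billion

Bank i lends (1 − rr)^i of the original deposit: Bank 1 lends 870·0.9500 = 826.5000, Bank 2 lends 870·0.9500² = 785.1750, and so on.
Summing a geometric series: total = 870·[0.9500·(1 − 0.9500^4) / (1 − 0.9500)] ≈ 3066.2117 billion.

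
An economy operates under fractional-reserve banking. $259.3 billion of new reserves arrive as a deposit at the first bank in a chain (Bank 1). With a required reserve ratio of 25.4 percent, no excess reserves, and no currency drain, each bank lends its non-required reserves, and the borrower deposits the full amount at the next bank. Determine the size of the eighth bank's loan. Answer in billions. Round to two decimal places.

Each bank lends a fraction (1 − rr) = 0.7460 of the deposit it receives, so Bank 8 receives 259.3·0.7460^7 and lends 259.3·0.7460^8 ≈ 24.8721 billion.

$24.87 billion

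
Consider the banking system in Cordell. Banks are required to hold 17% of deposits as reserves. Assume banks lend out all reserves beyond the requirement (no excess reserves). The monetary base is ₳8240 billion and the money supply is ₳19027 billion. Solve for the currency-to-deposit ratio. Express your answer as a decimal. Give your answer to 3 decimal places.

Using m = M/MB = 19027/8240 ≈ 2.309102. From m = (1 + c)/(c + rr + e), rearranging gives 1 + c = m·(c + rr + e), so c·(1 − m) = m·(rr + e) − 1.
Hence c = [m·(rr + e) − 1]/(1 − m) = [2.309102 × (0.17 + 0) − 1] / (1 − 2.309102) ≈ 0.464022.

0.464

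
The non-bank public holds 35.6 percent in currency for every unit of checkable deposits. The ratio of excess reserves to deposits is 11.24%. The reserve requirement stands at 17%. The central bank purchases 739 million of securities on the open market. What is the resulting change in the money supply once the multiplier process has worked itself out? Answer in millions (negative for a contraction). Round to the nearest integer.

1570 million

The money multiplier is m = (1 + c) / (rr + e + c) = (1 + 0.356) / (0.17 + 0.1124 + 0.356) ≈ 2.1241.
The purchase adds 739 million of base, so ΔM = m × ΔMB = 2.1241 × (+739) = 1569.7099 million.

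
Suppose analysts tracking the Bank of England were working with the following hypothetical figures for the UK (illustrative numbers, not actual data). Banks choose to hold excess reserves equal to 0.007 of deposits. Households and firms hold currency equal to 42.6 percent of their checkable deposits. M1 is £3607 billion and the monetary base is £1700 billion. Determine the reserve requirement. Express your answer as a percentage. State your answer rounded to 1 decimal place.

Using m = M/MB = 3607/1700 ≈ 2.121765. Since m = (1 + c)/(c + rr + e), the denominator satisfies c + rr + e = (1 + c)/m = (1 + 0.426) / 2.121765 ≈ 0.672082.
With c = 0.426 and e = 0.007, the reserve requirement is 0.672082 − 0.426 − 0.007 = 0.239082.

23.9%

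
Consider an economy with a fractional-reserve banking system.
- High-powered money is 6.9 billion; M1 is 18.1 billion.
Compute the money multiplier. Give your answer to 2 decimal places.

2.62

The money multiplier is m = M / MB = 18.1 / 6.9 ≈ 2.62319.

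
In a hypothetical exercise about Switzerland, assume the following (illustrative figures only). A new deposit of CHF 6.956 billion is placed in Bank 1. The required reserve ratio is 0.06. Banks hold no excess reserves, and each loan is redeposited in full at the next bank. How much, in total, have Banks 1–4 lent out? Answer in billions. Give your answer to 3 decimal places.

CHF 23.893 billion

Bank i lends (1 − rr)^i of the original deposit: Bank 1 lends 6.956·0.9400 ≈ 6.5386, Bank 2 lends 6.956·0.9400² ≈ 6.1463, and so on.
Summing a geometric series: total = 6.956·[0.9400·(1 − 0.9400^4) / (1 − 0.9400)] ≈ 23.8934 billion.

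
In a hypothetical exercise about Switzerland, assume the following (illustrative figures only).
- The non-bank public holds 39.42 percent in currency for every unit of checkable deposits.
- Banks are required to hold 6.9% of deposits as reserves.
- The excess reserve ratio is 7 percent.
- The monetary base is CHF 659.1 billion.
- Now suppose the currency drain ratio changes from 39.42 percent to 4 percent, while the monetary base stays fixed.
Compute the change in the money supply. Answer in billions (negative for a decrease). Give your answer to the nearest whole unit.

Initially m₁ = (1 + 0.3942) / (0.069 + 0.07 + 0.3942) ≈ 2.6148, so M₁ = 2.6148 × 659.1 ≈ 1723.4147 billion.
After the change m₂ = (1 + 0.04) / (0.069 + 0.07 + 0.04) ≈ 5.8101, so M₂ = 5.8101 × 659.1 ≈ 3829.4369 billion.
ΔM = M₂ − M₁ = 3829.4369 − 1723.4147 = 2106.0222 billion.

CHF 2106 billion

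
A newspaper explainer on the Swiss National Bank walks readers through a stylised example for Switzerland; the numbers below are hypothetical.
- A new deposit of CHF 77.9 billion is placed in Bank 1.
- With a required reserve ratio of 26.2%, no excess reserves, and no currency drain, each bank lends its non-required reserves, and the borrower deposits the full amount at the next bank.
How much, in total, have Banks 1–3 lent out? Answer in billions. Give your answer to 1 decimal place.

CHF 131.2 billion

Bank i lends (1 − rr)^i of the original deposit: Bank 1 lends 77.9·0.7380 = 57.4902, Bank 2 lends 77.9·0.7380² ≈ 42.4278, and so on.
Summing a geometric series: total = 77.9·[0.7380·(1 − 0.7380^3) / (1 − 0.7380)] ≈ 131.2297 billion.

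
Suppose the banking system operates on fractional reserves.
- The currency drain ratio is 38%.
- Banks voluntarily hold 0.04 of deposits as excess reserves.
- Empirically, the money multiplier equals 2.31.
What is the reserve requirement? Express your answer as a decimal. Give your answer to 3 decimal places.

0.177

Using m = 2.31. Since m = (1 + c)/(c + rr + e), the denominator satisfies c + rr + e = (1 + c)/m = (1 + 0.38) / 2.31 ≈ 0.597403.
With c = 0.38 and e = 0.04, the reserve requirement is 0.597403 − 0.38 − 0.04 = 0.177403.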